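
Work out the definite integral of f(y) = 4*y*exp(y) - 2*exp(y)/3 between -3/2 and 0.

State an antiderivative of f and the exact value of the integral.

Antiderivative: F(y) = 2*(6*y - 7)*exp(y)/3; value = -14/3 + 32*exp(-3/2)/3

Recognize the product-rule pattern: f = u'v + uv' with u = 4*y - 14/3, v = exp(y), so integration by parts undoes it.
F(y) = 2*(6*y - 7)*exp(y)/3 is an antiderivative of f.
Check: d/dy[2*(6*y - 7)*exp(y)/3] = 4*y*exp(y) - 2*exp(y)/3 = f(y).
F(0) = -14/3; F(-3/2) = -32*exp(-3/2)/3.
Integral = F(0) - F(-3/2) = -14/3 + 32*exp(-3/2)/3.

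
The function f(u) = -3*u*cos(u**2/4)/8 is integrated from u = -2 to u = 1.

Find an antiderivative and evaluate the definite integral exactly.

f matches the chain-rule pattern g'(h)*h' with inner function h(u) = u**2/4; substituting w = h(u) collapses the integral.
F(u) = -3*sin(u**2/4)/4 is an antiderivative of f.
Check: d/du[-3*sin(u**2/4)/4] = -3*u*cos(u**2/4)/8 = f(u).
F(1) = -3*sin(1/4)/4; F(-2) = -3*sin(1)/4.
Integral = F(1) - F(-2) = -3*sin(1/4)/4 + 3*sin(1)/4.

Antiderivative: F(u) = -3*sin(u**2/4)/4; value = -3*sin(1/4)/4 + 3*sin(1)/4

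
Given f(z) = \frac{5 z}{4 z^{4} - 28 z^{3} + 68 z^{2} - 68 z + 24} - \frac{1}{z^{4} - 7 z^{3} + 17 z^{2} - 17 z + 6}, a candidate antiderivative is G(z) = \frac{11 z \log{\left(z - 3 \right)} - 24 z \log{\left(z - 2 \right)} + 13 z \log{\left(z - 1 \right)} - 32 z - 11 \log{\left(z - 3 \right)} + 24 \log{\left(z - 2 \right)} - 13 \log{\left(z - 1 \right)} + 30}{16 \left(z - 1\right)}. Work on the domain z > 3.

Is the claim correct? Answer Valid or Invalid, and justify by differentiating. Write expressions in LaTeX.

d/dz[G] = \frac{5 z - 4}{4 z^{4} - 28 z^{3} + 68 z^{2} - 68 z + 24}
This equals f(z) exactly, so the claim holds.

Valid - differentiating G returns exactly f.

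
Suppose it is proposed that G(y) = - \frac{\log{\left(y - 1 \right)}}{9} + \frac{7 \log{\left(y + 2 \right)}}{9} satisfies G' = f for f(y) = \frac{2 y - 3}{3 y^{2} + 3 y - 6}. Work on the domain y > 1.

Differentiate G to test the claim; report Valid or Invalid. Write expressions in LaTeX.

Valid - differentiating G returns exactly f.

d/dy[G] = \frac{2 y - 3}{3 y^{2} + 3 y - 6}
This equals f(y) exactly, so the claim holds.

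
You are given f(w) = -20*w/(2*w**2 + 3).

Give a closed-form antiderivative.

f matches the chain-rule pattern g'(h)*h' with inner function h(w) = 4*w**2 + 6; substituting u = h(w) collapses the integral.
Check: d/dw[-5*log(4*w**2 + 6)] = -20*w/(2*w**2 + 3) = f(w).

An antiderivative is F(w) = -5*log(4*w**2 + 6).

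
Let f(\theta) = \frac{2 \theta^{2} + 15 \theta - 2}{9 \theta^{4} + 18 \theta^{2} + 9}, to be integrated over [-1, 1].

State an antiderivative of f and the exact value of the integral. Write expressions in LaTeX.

Recognize the product-rule pattern: f = u'v + uv' with u = \frac{1}{\frac{3 \theta^{2}}{2} + \frac{3}{2}}, v = - \frac{\theta}{3} - \frac{5}{4}, so integration by parts undoes it.
F(\theta) = - \frac{4 \theta + 15}{18 \left(\theta^{2} + 1\right)} is an antiderivative of f.
Check: d/d\theta[- \frac{4 \theta + 15}{18 \left(\theta^{2} + 1\right)}] = \frac{2 \theta^{2} + 15 \theta - 2}{9 \theta^{4} + 18 \theta^{2} + 9} = f(\theta).
F(1) = - \frac{19}{36}; F(-1) = - \frac{11}{36}.
Integral = F(1) - F(-1) = - \frac{2}{9}.

Antiderivative: F(\theta) = - \frac{4 \theta + 15}{18 \left(\theta^{2} + 1\right)}; value = - \frac{2}{9}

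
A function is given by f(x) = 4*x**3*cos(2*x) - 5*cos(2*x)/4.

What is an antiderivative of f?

An antiderivative is F(x) = 2*x**3*sin(2*x) + 3*x**2*cos(2*x) - 3*x*sin(2*x) - 5*sin(2*x)/8 - 3*cos(2*x)/2.

The integrand splits into summands that can be handled one at a time.
Check: d/dx[2*x**3*sin(2*x) + 3*x**2*cos(2*x) - 3*x*sin(2*x) - 5*sin(2*x)/8 - 3*cos(2*x)/2] = 4*x**3*cos(2*x) - 5*cos(2*x)/4 = f(x).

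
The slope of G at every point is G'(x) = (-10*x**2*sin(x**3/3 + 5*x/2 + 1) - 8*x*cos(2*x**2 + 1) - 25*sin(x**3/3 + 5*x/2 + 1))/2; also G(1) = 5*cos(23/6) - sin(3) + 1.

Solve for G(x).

G(x) = -sin(2*x**2 + 1) + 5*cos(x**3/3 + 5*x/2 + 1) + 1

A candidate passes only if d/dx[G] lands on the given G'(x) exactly.
A general antiderivative is -sin(2*x**2 + 1) + 5*cos(x**3/3 + 5*x/2 + 1) + C.
The condition gives C = 5*cos(23/6) - sin(3) + 1 - (5*cos(23/6) - sin(3)) = 1.
So G(x) = -sin(2*x**2 + 1) + 5*cos(x**3/3 + 5*x/2 + 1) + 1.
Check: d/dx[-sin(2*x**2 + 1) + 5*cos(x**3/3 + 5*x/2 + 1) + 1] = -5*x**2*sin(x**3/3 + 5*x/2 + 1) - 4*x*cos(2*x**2 + 1) - 25*sin(x**3/3 + 5*x/2 + 1)/2, which equals G'(x).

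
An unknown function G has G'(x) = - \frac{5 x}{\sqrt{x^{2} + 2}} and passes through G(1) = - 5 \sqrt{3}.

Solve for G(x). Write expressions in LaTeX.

G(x) = - 5 \sqrt{x^{2} + 2}

The substitution u = x^{2} + 2 works: G'(x) is exactly (dG/du)*(du/dx) for that inner function.
A general antiderivative is - 5 \sqrt{x^{2} + 2} + C.
The condition gives C = - 5 \sqrt{3} - (- 5 \sqrt{3}) = 0.
So G(x) = - 5 \sqrt{x^{2} + 2}.
Check: d/dx[- 5 \sqrt{x^{2} + 2}] = - \frac{5 x}{\sqrt{x^{2} + 2}} = G'(x).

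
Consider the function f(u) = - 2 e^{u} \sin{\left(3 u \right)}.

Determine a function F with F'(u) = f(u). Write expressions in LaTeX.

Whatever form F(u) takes, F'(u) = f(u) is non-negotiable.
Check: d/du[\frac{\left(- \sin{\left(3 u \right)} + 3 \cos{\left(3 u \right)}\right) e^{u}}{5}] = - 2 e^{u} \sin{\left(3 u \right)} = f(u).

An antiderivative is F(u) = \frac{\left(- \sin{\left(3 u \right)} + 3 \cos{\left(3 u \right)}\right) e^{u}}{5}.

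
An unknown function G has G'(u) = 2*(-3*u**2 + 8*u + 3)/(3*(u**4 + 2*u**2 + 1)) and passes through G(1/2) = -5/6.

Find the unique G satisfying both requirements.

G(u) = (3*u**2 + 12*u - 13)/(6*(u**2 + 1))

Recognize the product-rule pattern: G'(u) = v'r + vr' with v = 1/(u**2/2 + 1/2), r = u - 4/3, so integration by parts undoes it.
A general antiderivative is (u - 4/3)/(u**2/2 + 1/2) + C.
The condition gives C = -5/6 - (-4/3) = 1/2.
So G(u) = (3*u**2 + 12*u - 13)/(6*(u**2 + 1)).
Check: d/du[(3*u**2 + 12*u - 13)/(6*(u**2 + 1))] = (-6*u**2 + 16*u + 6)/(3*u**4 + 6*u**2 + 3), which equals G'(u).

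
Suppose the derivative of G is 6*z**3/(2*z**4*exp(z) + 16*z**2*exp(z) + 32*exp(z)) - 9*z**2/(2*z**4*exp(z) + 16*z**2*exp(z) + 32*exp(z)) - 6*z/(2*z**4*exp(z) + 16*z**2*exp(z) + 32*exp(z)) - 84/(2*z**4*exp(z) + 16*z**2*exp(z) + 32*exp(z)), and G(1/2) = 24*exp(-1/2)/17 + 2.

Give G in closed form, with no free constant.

Integrate term by term and add the pieces.
A general antiderivative is -3*(z - 5/2)*exp(-z)/(z**2 + 4) + C.
The condition gives C = 24*exp(-1/2)/17 + 2 - (24*exp(-1/2)/17) = 2.
So G(z) = -3*z/(z**2*exp(z) + 4*exp(z)) + 2 + 15/(2*z**2*exp(z) + 8*exp(z)).
Check: d/dz[-3*z/(z**2*exp(z) + 4*exp(z)) + 2 + 15/(2*z**2*exp(z) + 8*exp(z))] = (6*z**3 - 9*z**2 - 6*z - 84)/(2*z**4*exp(z) + 16*z**2*exp(z) + 32*exp(z)), which equals G'(z).

G(z) = -3*z/(z**2*exp(z) + 4*exp(z)) + 2 + 15/(2*z**2*exp(z) + 8*exp(z))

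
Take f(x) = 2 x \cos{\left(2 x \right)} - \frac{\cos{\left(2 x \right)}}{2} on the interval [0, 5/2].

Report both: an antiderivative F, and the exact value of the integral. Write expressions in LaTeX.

The integrand splits into summands that can be handled one at a time.
F(x) = \frac{4 x \sin{\left(2 x \right)} - \sin{\left(2 x \right)} + 2 \cos{\left(2 x \right)}}{4} is an antiderivative of f.
Check: d/dx[\frac{4 x \sin{\left(2 x \right)} - \sin{\left(2 x \right)} + 2 \cos{\left(2 x \right)}}{4}] = 2 x \cos{\left(2 x \right)} - \frac{\cos{\left(2 x \right)}}{2} = f(x).
F(5/2) = \frac{9 \sin{\left(5 \right)}}{4} + \frac{\cos{\left(5 \right)}}{2}; F(0) = \frac{1}{2}.
Integral = F(5/2) - F(0) = \frac{9 \sin{\left(5 \right)}}{4} - \frac{1}{2} + \frac{\cos{\left(5 \right)}}{2}.

Antiderivative: F(x) = \frac{4 x \sin{\left(2 x \right)} - \sin{\left(2 x \right)} + 2 \cos{\left(2 x \right)}}{4}; value = \frac{9 \sin{\left(5 \right)}}{4} - \frac{1}{2} + \frac{\cos{\left(5 \right)}}{2}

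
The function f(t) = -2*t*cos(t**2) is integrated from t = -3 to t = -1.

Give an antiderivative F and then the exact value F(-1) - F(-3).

Differentiate the proposed F(t) back; it has to land on f(t) exactly.
F(t) = -sin(t**2) is an antiderivative of f.
Check: d/dt[-sin(t**2)] = -2*t*cos(t**2) = f(t).
F(-1) = -sin(1); F(-3) = -sin(9).
Integral = F(-1) - F(-3) = -sin(1) + sin(9).

Antiderivative: F(t) = -sin(t**2); value = -sin(1) + sin(9)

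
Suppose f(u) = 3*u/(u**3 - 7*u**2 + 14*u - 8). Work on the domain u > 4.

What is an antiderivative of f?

An antiderivative is F(u) = 2*log(u - 4) - 3*log(u - 2) + log(u - 1).

The denominator factors as (u - 4)*(u - 2)*(u - 1); partial fractions split f into directly integrable pieces: 1/(u - 1) - 3/(u - 2) + 2/(u - 4).
Check: d/du[2*log(u - 4) - 3*log(u - 2) + log(u - 1)] = 3*u/(u**3 - 7*u**2 + 14*u - 8) = f(u).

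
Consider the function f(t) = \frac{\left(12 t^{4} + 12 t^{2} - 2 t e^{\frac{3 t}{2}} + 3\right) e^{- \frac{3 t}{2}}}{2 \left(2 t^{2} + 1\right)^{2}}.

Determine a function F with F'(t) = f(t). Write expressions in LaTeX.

Since d/dt undoes antidifferentiation here, F'(t) = f(t) is required of F(t).
Check: d/dt[\frac{- 8 t^{2} + e^{\frac{3 t}{2}} - 4}{8 t^{2} e^{\frac{3 t}{2}} + 4 e^{\frac{3 t}{2}}}] = \frac{12 t^{4} + 12 t^{2} - 2 t e^{\frac{3 t}{2}} + 3}{8 t^{4} e^{\frac{3 t}{2}} + 8 t^{2} e^{\frac{3 t}{2}} + 2 e^{\frac{3 t}{2}}}, which equals f(t).

An antiderivative is F(t) = \frac{- 8 t^{2} + e^{\frac{3 t}{2}} - 4}{8 t^{2} e^{\frac{3 t}{2}} + 4 e^{\frac{3 t}{2}}}.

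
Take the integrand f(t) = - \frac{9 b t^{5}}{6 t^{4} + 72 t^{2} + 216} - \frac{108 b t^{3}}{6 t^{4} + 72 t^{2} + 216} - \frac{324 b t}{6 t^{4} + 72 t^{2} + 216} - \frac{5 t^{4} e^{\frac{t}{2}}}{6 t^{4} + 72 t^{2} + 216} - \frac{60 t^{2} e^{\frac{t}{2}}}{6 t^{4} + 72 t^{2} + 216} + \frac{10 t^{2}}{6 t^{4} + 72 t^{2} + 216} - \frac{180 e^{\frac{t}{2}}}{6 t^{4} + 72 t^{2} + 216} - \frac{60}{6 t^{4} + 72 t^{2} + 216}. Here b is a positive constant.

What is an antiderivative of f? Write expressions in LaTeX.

Integrate term by term and add the pieces.
Check: d/dt[- \frac{3 b t^{2}}{4} - \frac{5 t}{3 \left(t^{2} + 6\right)} - \frac{5 e^{\frac{t}{2}}}{3}] = \frac{- 9 b t^{5} - 108 b t^{3} - 324 b t - 5 t^{4} e^{\frac{t}{2}} - 60 t^{2} e^{\frac{t}{2}} + 10 t^{2} - 180 e^{\frac{t}{2}} - 60}{6 t^{4} + 72 t^{2} + 216}, which equals f(t).

An antiderivative is F(t) = - \frac{3 b t^{2}}{4} - \frac{5 t}{3 \left(t^{2} + 6\right)} - \frac{5 e^{\frac{t}{2}}}{3}.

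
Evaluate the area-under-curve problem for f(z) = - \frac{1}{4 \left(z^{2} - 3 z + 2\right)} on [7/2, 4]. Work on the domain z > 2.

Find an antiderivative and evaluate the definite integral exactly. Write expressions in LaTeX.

The denominator factors as 4 \left(z - 2\right) \left(z - 1\right); partial fractions split f into directly integrable pieces: \frac{1}{4 \left(z - 1\right)} - \frac{1}{4 \left(z - 2\right)}.
F(z) = \frac{- \log{\left(z - 2 \right)} + \log{\left(z - 1 \right)}}{4} is an antiderivative of f.
Check: d/dz[\frac{- \log{\left(z - 2 \right)} + \log{\left(z - 1 \right)}}{4}] = - \frac{1}{4 z^{2} - 12 z + 8}, which equals f(z).
F(4) = - \frac{\log{\left(2 \right)}}{4} + \frac{\log{\left(3 \right)}}{4}; F(7/2) = - \frac{\log{\left(\frac{3}{2} \right)}}{4} + \frac{\log{\left(\frac{5}{2} \right)}}{4}.
Integral = F(4) - F(7/2) = - \frac{\log{\left(\frac{5}{2} \right)}}{4} - \frac{\log{\left(2 \right)}}{4} + \frac{\log{\left(\frac{3}{2} \right)}}{4} + \frac{\log{\left(3 \right)}}{4}.

Antiderivative: F(z) = \frac{- \log{\left(z - 2 \right)} + \log{\left(z - 1 \right)}}{4}; value = - \frac{\log{\left(\frac{5}{2} \right)}}{4} - \frac{\log{\left(2 \right)}}{4} + \frac{\log{\left(\frac{3}{2} \right)}}{4} + \frac{\log{\left(3 \right)}}{4}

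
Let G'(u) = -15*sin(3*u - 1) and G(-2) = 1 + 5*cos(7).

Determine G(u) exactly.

G(u) = 5*cos(3*u - 1) + 1

Since d/du undoes antidifferentiation here, G(u) must give back the stated G'(u).
A general antiderivative is 5*cos(3*u - 1) + C.
The condition gives C = 1 + 5*cos(7) - (5*cos(7)) = 1.
So G(u) = 5*cos(3*u - 1) + 1.
Check: d/du[5*cos(3*u - 1) + 1] = -15*sin(3*u - 1) = G'(u).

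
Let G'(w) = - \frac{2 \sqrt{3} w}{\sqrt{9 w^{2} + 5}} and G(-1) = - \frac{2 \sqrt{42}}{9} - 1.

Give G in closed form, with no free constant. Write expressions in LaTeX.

G'(w) matches the chain-rule pattern g'(h)*h' with inner function h(w) = 3 w^{2} + \frac{5}{3}; substituting u = h(w) collapses the integral.
A general antiderivative is - \frac{2 \sqrt{3 w^{2} + \frac{5}{3}}}{3} + C.
The condition gives C = - \frac{2 \sqrt{42}}{9} - 1 - (- \frac{2 \sqrt{42}}{9}) = -1.
So G(w) = - \frac{2 \sqrt{3 w^{2} + \frac{5}{3}}}{3} - 1.
Check: d/dw[- \frac{2 \sqrt{3 w^{2} + \frac{5}{3}}}{3} - 1] = - \frac{2 \sqrt{3} w}{\sqrt{9 w^{2} + 5}} = G'(w).

G(w) = - \frac{2 \sqrt{3 w^{2} + \frac{5}{3}}}{3} - 1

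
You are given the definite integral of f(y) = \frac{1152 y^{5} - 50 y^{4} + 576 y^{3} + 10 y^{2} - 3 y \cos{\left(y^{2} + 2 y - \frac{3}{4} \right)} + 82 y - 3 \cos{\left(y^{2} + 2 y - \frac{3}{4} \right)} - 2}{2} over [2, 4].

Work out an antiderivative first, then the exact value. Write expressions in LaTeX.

Differentiate the proposed F(y) back; it has to land on f(y) exactly.
F(y) = - 5 y^{5} + \frac{5 y^{3}}{3} + \frac{5 y^{2}}{2} - y + \frac{3 \left(4 y^{2} + 1\right)^{3}}{2} - \frac{3 \sin{\left(y^{2} + 2 y - \frac{3}{4} \right)}}{4} is an antiderivative of f.
Check: d/dy[- 5 y^{5} + \frac{5 y^{3}}{3} + \frac{5 y^{2}}{2} - y + \frac{3 \left(4 y^{2} + 1\right)^{3}}{2} - \frac{3 \sin{\left(y^{2} + 2 y - \frac{3}{4} \right)}}{4}] = 576 y^{5} - 25 y^{4} + 288 y^{3} + 5 y^{2} - \frac{3 y \cos{\left(y^{2} + 2 y - \frac{3}{4} \right)}}{2} + 41 y - \frac{3 \cos{\left(y^{2} + 2 y - \frac{3}{4} \right)}}{2} - 1, which equals f(y).
F(4) = \frac{2441761}{6} - \frac{3 \sin{\left(\frac{93}{4} \right)}}{4}; F(2) = \frac{43385}{6} - \frac{3 \sin{\left(\frac{29}{4} \right)}}{4}.
Integral = F(4) - F(2) = \frac{3 \sin{\left(\frac{29}{4} \right)}}{4} - \frac{3 \sin{\left(\frac{93}{4} \right)}}{4} + \frac{1199188}{3}.

Antiderivative: F(y) = - 5 y^{5} + \frac{5 y^{3}}{3} + \frac{5 y^{2}}{2} - y + \frac{3 \left(4 y^{2} + 1\right)^{3}}{2} - \frac{3 \sin{\left(y^{2} + 2 y - \frac{3}{4} \right)}}{4}; value = \frac{3 \sin{\left(\frac{29}{4} \right)}}{4} - \frac{3 \sin{\left(\frac{93}{4} \right)}}{4} + \frac{1199188}{3}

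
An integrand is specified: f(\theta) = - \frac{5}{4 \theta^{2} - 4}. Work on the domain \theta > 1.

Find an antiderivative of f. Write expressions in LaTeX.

Factor the denominator (4 \left(\theta - 1\right) \left(\theta + 1\right)) and decompose: f = \frac{5}{8 \left(\theta + 1\right)} - \frac{5}{8 \left(\theta - 1\right)}; each piece integrates to a log, atan, or power term.
Check: d/d\theta[\frac{5 \left(- \log{\left(\theta - 1 \right)} + \log{\left(\theta + 1 \right)}\right)}{8}] = - \frac{5}{4 \theta^{2} - 4} = f(\theta).

An antiderivative is F(\theta) = \frac{5 \left(- \log{\left(\theta - 1 \right)} + \log{\left(\theta + 1 \right)}\right)}{8}.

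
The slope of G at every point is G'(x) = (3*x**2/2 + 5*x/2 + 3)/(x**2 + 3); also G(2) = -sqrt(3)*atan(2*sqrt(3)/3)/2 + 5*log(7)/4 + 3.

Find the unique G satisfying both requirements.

Check a candidate G(x) by differentiating: d/dx[G] must match the given G'(x).
A general antiderivative is 3*x/2 + 5*log(x**2 + 3)/4 - sqrt(3)*atan(sqrt(3)*x/3)/2 + C.
The condition gives C = -sqrt(3)*atan(2*sqrt(3)/3)/2 + 5*log(7)/4 + 3 - (-sqrt(3)*atan(2*sqrt(3)/3)/2 + 5*log(7)/4 + 3) = 0.
So G(x) = 3*x/2 + 5*log(x**2 + 3)/4 - sqrt(3)*atan(sqrt(3)*x/3)/2.
Check: d/dx[3*x/2 + 5*log(x**2 + 3)/4 - sqrt(3)*atan(sqrt(3)*x/3)/2] = (3*x**2 + 5*x + 6)/(2*x**2 + 6), which equals G'(x).

G(x) = 3*x/2 + 5*log(x**2 + 3)/4 - sqrt(3)*atan(sqrt(3)*x/3)/2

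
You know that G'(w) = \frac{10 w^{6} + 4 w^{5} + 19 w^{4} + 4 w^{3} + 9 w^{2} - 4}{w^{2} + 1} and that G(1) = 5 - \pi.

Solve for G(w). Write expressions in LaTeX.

G(w) = 2 w^{5} + w^{4} + 3 w^{3} - 4 \operatorname{atan}{\left(w \right)} - 1

Any candidate G(w) must reproduce the stated G'(w) exactly.
A general antiderivative is 2 w^{5} + w^{4} + 3 w^{3} - 4 \operatorname{atan}{\left(w \right)} + C.
The condition gives C = 5 - \pi - (6 - \pi) = -1.
So G(w) = 2 w^{5} + w^{4} + 3 w^{3} - 4 \operatorname{atan}{\left(w \right)} - 1.
Check: d/dw[2 w^{5} + w^{4} + 3 w^{3} - 4 \operatorname{atan}{\left(w \right)} - 1] = \frac{10 w^{6} + 4 w^{5} + 19 w^{4} + 4 w^{3} + 9 w^{2} - 4}{w^{2} + 1} = G'(w).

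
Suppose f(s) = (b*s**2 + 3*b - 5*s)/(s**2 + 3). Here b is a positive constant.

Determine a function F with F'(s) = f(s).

An antiderivative is F(s) = (2*b*s - 5*log(2*s**2 + 6))/2.

Any candidate F(s) must reproduce f(s) exactly when differentiated.
Check: d/ds[(2*b*s - 5*log(2*s**2 + 6))/2] = (b*s**2 + 3*b - 5*s)/(s**2 + 3) = f(s).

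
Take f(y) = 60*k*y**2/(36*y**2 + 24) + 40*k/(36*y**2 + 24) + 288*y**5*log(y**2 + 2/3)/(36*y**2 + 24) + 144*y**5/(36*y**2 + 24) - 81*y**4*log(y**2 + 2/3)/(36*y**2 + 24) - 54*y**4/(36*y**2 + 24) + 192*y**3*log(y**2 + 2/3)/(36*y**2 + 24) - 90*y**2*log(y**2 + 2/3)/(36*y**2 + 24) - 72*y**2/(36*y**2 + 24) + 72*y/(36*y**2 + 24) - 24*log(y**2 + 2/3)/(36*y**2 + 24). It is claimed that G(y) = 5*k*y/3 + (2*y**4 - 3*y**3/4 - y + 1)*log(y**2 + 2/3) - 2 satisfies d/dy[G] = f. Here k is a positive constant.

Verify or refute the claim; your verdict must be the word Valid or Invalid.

Valid - differentiating G returns exactly f.

d/dy[G] = (60*k*y**2 + 40*k + 288*y**5*log(y**2 + 2/3) + 144*y**5 - 81*y**4*log(y**2 + 2/3) - 54*y**4 + 192*y**3*log(y**2 + 2/3) - 90*y**2*log(y**2 + 2/3) - 72*y**2 + 72*y - 24*log(y**2 + 2/3))/(36*y**2 + 24)
This equals f(y) exactly, so the claim holds.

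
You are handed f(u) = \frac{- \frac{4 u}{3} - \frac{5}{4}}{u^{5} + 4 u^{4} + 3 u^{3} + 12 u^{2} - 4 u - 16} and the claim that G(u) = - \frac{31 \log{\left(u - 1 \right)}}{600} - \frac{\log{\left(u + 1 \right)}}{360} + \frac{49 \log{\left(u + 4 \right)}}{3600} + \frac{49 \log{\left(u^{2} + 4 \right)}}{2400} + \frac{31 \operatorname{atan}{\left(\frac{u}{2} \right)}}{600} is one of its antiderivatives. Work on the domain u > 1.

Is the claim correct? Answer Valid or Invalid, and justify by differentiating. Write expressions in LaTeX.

Valid. The derivative of G reproduces f.

d/du[G] = \frac{- 16 u - 15}{12 u^{5} + 48 u^{4} + 36 u^{3} + 144 u^{2} - 48 u - 192}
This equals f(u) exactly, so the claim holds.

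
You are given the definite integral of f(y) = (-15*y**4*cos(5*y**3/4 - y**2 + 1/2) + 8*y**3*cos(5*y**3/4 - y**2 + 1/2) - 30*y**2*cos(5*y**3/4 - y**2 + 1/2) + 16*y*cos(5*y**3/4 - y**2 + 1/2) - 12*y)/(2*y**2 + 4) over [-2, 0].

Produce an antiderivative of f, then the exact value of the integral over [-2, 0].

Antiderivative: F(y) = -3*log(y**2/2 + 1) - 2*sin(5*y**3/4 - y**2 + 1/2); value = -2*sin(27/2) - 2*sin(1/2) + 3*log(3)

Since d/dy undoes antidifferentiation here, F'(y) = f(y) is required of F(y).
F(y) = -3*log(y**2/2 + 1) - 2*sin(5*y**3/4 - y**2 + 1/2) is an antiderivative of f.
Check: d/dy[-3*log(y**2/2 + 1) - 2*sin(5*y**3/4 - y**2 + 1/2)] = (-15*y**4*cos(5*y**3/4 - y**2 + 1/2) + 8*y**3*cos(5*y**3/4 - y**2 + 1/2) - 30*y**2*cos(5*y**3/4 - y**2 + 1/2) + 16*y*cos(5*y**3/4 - y**2 + 1/2) - 12*y)/(2*y**2 + 4) = f(y).
F(0) = -2*sin(1/2); F(-2) = -3*log(3) + 2*sin(27/2).
Integral = F(0) - F(-2) = -2*sin(27/2) - 2*sin(1/2) + 3*log(3).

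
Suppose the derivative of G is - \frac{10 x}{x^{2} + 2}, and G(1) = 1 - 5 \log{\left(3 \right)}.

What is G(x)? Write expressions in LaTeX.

G'(x) matches the chain-rule pattern g'(h)*h' with inner function h(x) = x^{2} + 2; substituting u = h(x) collapses the integral.
A general antiderivative is - 5 \log{\left(x^{2} + 2 \right)} + C.
The condition gives C = 1 - 5 \log{\left(3 \right)} - (- 5 \log{\left(3 \right)}) = 1.
So G(x) = 1 - 5 \log{\left(x^{2} + 2 \right)}.
Check: d/dx[1 - 5 \log{\left(x^{2} + 2 \right)}] = - \frac{10 x}{x^{2} + 2} = G'(x).

G(x) = 1 - 5 \log{\left(x^{2} + 2 \right)}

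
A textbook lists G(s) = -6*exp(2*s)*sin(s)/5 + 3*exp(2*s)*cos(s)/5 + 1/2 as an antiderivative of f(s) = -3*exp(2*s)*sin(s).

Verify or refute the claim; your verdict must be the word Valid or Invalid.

Valid. The derivative of G reproduces f.

d/ds[G] = -3*exp(2*s)*sin(s)
This equals f(s) exactly, so the claim holds.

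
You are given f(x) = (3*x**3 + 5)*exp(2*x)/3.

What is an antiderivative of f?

f has the shape u'v + uv' for u = x**3/2 - 3*x**2/4 + 3*x/4 + 11/24 and v = exp(2*x) — it is the derivative of the product u*v.
Check: d/dx[x**3*exp(2*x)/2 - 3*x**2*exp(2*x)/4 + 3*x*exp(2*x)/4 + 11*exp(2*x)/24] = x**3*exp(2*x) + 5*exp(2*x)/3, which equals f(x).

An antiderivative is F(x) = x**3*exp(2*x)/2 - 3*x**2*exp(2*x)/4 + 3*x*exp(2*x)/4 + 11*exp(2*x)/24.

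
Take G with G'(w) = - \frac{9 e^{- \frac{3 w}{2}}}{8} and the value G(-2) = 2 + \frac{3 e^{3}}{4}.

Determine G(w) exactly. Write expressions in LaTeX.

G(w) = \frac{\left(8 e^{\frac{3 w}{2}} + 3\right) e^{- \frac{3 w}{2}}}{4}

Differentiate the proposed G(w) back; it has to land on the given G'(w).
A general antiderivative is \frac{3 e^{- \frac{3 w}{2}}}{4} + C.
The condition gives C = 2 + \frac{3 e^{3}}{4} - (\frac{3 e^{3}}{4}) = 2.
So G(w) = \frac{\left(8 e^{\frac{3 w}{2}} + 3\right) e^{- \frac{3 w}{2}}}{4}.
Check: d/dw[\frac{\left(8 e^{\frac{3 w}{2}} + 3\right) e^{- \frac{3 w}{2}}}{4}] = - \frac{9 e^{- \frac{3 w}{2}}}{8} = G'(w).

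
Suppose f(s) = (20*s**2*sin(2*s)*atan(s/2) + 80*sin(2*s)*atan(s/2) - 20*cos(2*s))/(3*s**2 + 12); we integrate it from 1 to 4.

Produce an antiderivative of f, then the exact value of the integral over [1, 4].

Antiderivative: F(s) = -10*cos(2*s)*atan(s/2)/3; value = 10*cos(2)*atan(1/2)/3 - 10*cos(8)*atan(2)/3

f has the shape u'v + uv' for u = -10*atan(s/2)/3 and v = cos(2*s) — it is the derivative of the product u*v.
F(s) = -10*cos(2*s)*atan(s/2)/3 is an antiderivative of f.
Check: d/ds[-10*cos(2*s)*atan(s/2)/3] = (20*s**2*sin(2*s)*atan(s/2) + 80*sin(2*s)*atan(s/2) - 20*cos(2*s))/(3*s**2 + 12) = f(s).
F(4) = -10*cos(8)*atan(2)/3; F(1) = -10*cos(2)*atan(1/2)/3.
Integral = F(4) - F(1) = 10*cos(2)*atan(1/2)/3 - 10*cos(8)*atan(2)/3.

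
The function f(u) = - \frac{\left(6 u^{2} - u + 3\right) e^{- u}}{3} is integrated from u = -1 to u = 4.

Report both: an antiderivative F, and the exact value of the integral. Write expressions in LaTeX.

Antiderivative: F(u) = \frac{\left(6 u^{2} + 11 u + 14\right) e^{- u}}{3}; value = - 3 e + \frac{154}{3 e^{4}}

Recognize the product-rule pattern: f = v'r + vr' with v = 2 u^{2} + \frac{11 u}{3} + \frac{14}{3}, r = e^{- u}, so integration by parts undoes it.
F(u) = \frac{\left(6 u^{2} + 11 u + 14\right) e^{- u}}{3} is an antiderivative of f.
Check: d/du[\frac{\left(6 u^{2} + 11 u + 14\right) e^{- u}}{3}] = \frac{\left(- 6 u^{2} + u - 3\right) e^{- u}}{3}, which equals f(u).
F(4) = \frac{154}{3 e^{4}}; F(-1) = 3 e.
Integral = F(4) - F(-1) = - 3 e + \frac{154}{3 e^{4}}.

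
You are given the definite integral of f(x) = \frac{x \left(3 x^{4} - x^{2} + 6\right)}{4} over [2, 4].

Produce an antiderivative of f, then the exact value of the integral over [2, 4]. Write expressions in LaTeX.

Antiderivative: F(x) = \frac{x^{6}}{8} - \frac{x^{4}}{16} + \frac{3 x^{2}}{4}; value = 498

A first test for any F(x): its x-derivative must equal f(x) identically.
F(x) = \frac{x^{6}}{8} - \frac{x^{4}}{16} + \frac{3 x^{2}}{4} is an antiderivative of f.
Check: d/dx[\frac{x^{6}}{8} - \frac{x^{4}}{16} + \frac{3 x^{2}}{4}] = \frac{3 x^{5}}{4} - \frac{x^{3}}{4} + \frac{3 x}{2}, which equals f(x).
F(4) = 508; F(2) = 10.
Integral = F(4) - F(2) = 498.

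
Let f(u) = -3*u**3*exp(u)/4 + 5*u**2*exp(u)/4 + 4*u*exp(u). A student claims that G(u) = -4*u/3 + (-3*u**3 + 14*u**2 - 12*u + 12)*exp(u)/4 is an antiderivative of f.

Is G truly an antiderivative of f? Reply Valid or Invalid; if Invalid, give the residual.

d/du[G] = -3*u**3*exp(u)/4 + 5*u**2*exp(u)/4 + 4*u*exp(u) - 4/3
d/du[G] - f(u) = -4/3 != 0.

Invalid: d/du[G] - f = -4/3, which is not 0.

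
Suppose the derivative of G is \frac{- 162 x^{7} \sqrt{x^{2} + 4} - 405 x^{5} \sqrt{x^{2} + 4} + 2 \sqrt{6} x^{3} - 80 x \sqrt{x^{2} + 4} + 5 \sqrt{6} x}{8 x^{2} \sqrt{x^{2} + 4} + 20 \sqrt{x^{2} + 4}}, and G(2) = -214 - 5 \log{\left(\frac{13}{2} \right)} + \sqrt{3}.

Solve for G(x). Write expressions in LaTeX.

A first test for any G(x): its x-derivative must equal the given G'(x).
A general antiderivative is - \frac{27 x^{6}}{8} + \frac{\sqrt{\frac{3 x^{2}}{2} + 6}}{2} - 5 \log{\left(x^{2} + \frac{5}{2} \right)} + C.
The condition gives C = -214 - 5 \log{\left(\frac{13}{2} \right)} + \sqrt{3} - (-216 - 5 \log{\left(\frac{13}{2} \right)} + \sqrt{3}) = 2.
So G(x) = - \frac{27 x^{6}}{8} + \frac{\sqrt{\frac{3 x^{2}}{2} + 6}}{2} - 5 \log{\left(x^{2} + \frac{5}{2} \right)} + 2.
Check: d/dx[- \frac{27 x^{6}}{8} + \frac{\sqrt{\frac{3 x^{2}}{2} + 6}}{2} - 5 \log{\left(x^{2} + \frac{5}{2} \right)} + 2] = \frac{- 162 x^{7} \sqrt{x^{2} + 4} - 405 x^{5} \sqrt{x^{2} + 4} + 2 \sqrt{6} x^{3} - 80 x \sqrt{x^{2} + 4} + 5 \sqrt{6} x}{8 x^{2} \sqrt{x^{2} + 4} + 20 \sqrt{x^{2} + 4}} = G'(x).

G(x) = - \frac{27 x^{6}}{8} + \frac{\sqrt{\frac{3 x^{2}}{2} + 6}}{2} - 5 \log{\left(x^{2} + \frac{5}{2} \right)} + 2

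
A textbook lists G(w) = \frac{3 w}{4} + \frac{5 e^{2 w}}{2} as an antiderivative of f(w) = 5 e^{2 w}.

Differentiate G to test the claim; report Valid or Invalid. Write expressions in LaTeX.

d/dw[G] = 5 e^{2 w} + \frac{3}{4}
d/dw[G] - f(w) = \frac{3}{4} != 0.

Invalid: d/dw[G] - f = \frac{3}{4}, which is not 0.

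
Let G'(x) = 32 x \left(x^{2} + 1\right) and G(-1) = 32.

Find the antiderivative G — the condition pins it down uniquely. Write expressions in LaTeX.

G(x) = 8 \left(- x^{2} - 1\right)^{2}

G'(x) matches the chain-rule pattern g'(h)*h' with inner function h(x) = - 4 x^{2} - 4; substituting u = h(x) collapses the integral.
A general antiderivative is \frac{\left(- 4 x^{2} - 4\right)^{2}}{2} + C.
The condition gives C = 32 - (32) = 0.
So G(x) = 8 \left(- x^{2} - 1\right)^{2}.
Check: d/dx[8 \left(- x^{2} - 1\right)^{2}] = 32 x^{3} + 32 x, which equals G'(x).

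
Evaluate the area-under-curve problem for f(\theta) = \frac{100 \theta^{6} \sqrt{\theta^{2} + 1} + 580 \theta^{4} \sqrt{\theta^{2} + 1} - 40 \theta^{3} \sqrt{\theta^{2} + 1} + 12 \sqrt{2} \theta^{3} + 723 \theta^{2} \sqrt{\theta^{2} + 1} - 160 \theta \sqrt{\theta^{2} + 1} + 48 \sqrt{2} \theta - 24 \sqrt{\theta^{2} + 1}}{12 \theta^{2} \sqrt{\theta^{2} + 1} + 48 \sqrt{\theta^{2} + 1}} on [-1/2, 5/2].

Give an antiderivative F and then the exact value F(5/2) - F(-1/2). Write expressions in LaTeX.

Antiderivative: F(\theta) = \frac{5 \theta^{5}}{3} + 5 \theta^{3} - \frac{5 \theta^{2}}{3} + \frac{\theta}{4} + \sqrt{2 \theta^{2} + 2} - \frac{3 \operatorname{atan}{\left(\frac{\theta}{2} \right)}}{2}; value = - \frac{\sqrt{10}}{2} - \frac{3 \operatorname{atan}{\left(\frac{5}{4} \right)}}{2} - \frac{3 \operatorname{atan}{\left(\frac{1}{4} \right)}}{2} + \frac{\sqrt{58}}{2} + \frac{3717}{16}

For F(\theta) to be correct the identity F'(\theta) - f(\theta) = 0 must hold.
F(\theta) = \frac{5 \theta^{5}}{3} + 5 \theta^{3} - \frac{5 \theta^{2}}{3} + \frac{\theta}{4} + \sqrt{2 \theta^{2} + 2} - \frac{3 \operatorname{atan}{\left(\frac{\theta}{2} \right)}}{2} is an antiderivative of f.
Check: d/d\theta[\frac{5 \theta^{5}}{3} + 5 \theta^{3} - \frac{5 \theta^{2}}{3} + \frac{\theta}{4} + \sqrt{2 \theta^{2} + 2} - \frac{3 \operatorname{atan}{\left(\frac{\theta}{2} \right)}}{2}] = \frac{100 \theta^{6} \sqrt{\theta^{2} + 1} + 580 \theta^{4} \sqrt{\theta^{2} + 1} - 40 \theta^{3} \sqrt{\theta^{2} + 1} + 12 \sqrt{2} \theta^{3} + 723 \theta^{2} \sqrt{\theta^{2} + 1} - 160 \theta \sqrt{\theta^{2} + 1} + 48 \sqrt{2} \theta - 24 \sqrt{\theta^{2} + 1}}{12 \theta^{2} \sqrt{\theta^{2} + 1} + 48 \sqrt{\theta^{2} + 1}} = f(\theta).
F(5/2) = - \frac{3 \operatorname{atan}{\left(\frac{5}{4} \right)}}{2} + \frac{\sqrt{58}}{2} + \frac{7395}{32}; F(-1/2) = - \frac{39}{32} + \frac{3 \operatorname{atan}{\left(\frac{1}{4} \right)}}{2} + \frac{\sqrt{10}}{2}.
Integral = F(5/2) - F(-1/2) = - \frac{\sqrt{10}}{2} - \frac{3 \operatorname{atan}{\left(\frac{5}{4} \right)}}{2} - \frac{3 \operatorname{atan}{\left(\frac{1}{4} \right)}}{2} + \frac{\sqrt{58}}{2} + \frac{3717}{16}.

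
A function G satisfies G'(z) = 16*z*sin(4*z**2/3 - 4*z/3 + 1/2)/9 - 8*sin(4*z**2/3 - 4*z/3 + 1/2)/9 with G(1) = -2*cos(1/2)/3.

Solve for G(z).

G(z) = -2*cos(4*z**2/3 - 4*z/3 + 1/2)/3

G'(z) matches the chain-rule pattern g'(h)*h' with inner function h(z) = 4*z**2/3 - 4*z/3 + 1/2; substituting u = h(z) collapses the integral.
A general antiderivative is -2*cos(4*z**2/3 - 4*z/3 + 1/2)/3 + C.
The condition gives C = -2*cos(1/2)/3 - (-2*cos(1/2)/3) = 0.
So G(z) = -2*cos(4*z**2/3 - 4*z/3 + 1/2)/3.
Check: d/dz[-2*cos(4*z**2/3 - 4*z/3 + 1/2)/3] = 16*z*sin(4*z**2/3 - 4*z/3 + 1/2)/9 - 8*sin(4*z**2/3 - 4*z/3 + 1/2)/9 = G'(z).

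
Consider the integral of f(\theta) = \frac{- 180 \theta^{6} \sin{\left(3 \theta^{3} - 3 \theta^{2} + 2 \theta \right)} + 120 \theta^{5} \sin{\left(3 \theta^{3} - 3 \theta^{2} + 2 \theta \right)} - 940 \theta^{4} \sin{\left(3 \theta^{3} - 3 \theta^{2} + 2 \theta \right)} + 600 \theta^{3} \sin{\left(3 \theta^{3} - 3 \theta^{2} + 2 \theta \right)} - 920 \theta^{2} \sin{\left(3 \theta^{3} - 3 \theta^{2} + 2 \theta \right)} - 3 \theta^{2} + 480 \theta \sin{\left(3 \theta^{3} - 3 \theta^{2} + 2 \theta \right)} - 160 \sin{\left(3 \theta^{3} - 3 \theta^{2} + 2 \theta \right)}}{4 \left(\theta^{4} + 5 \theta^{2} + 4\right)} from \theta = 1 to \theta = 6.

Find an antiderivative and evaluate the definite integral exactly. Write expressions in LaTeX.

Antiderivative: F(\theta) = \frac{20 \cos{\left(3 \theta^{3} - 3 \theta^{2} + 2 \theta \right)} - 2 \operatorname{atan}{\left(\frac{\theta}{2} \right)} + \operatorname{atan}{\left(\theta \right)}}{4}; value = - \frac{\operatorname{atan}{\left(3 \right)}}{2} - \frac{\pi}{16} + \frac{\operatorname{atan}{\left(\frac{1}{2} \right)}}{2} + \frac{\operatorname{atan}{\left(6 \right)}}{4} - 5 \cos{\left(2 \right)} + 5 \cos{\left(552 \right)}

Since d/d\theta undoes antidifferentiation here, F'(\theta) = f(\theta) is required of F(\theta).
F(\theta) = \frac{20 \cos{\left(3 \theta^{3} - 3 \theta^{2} + 2 \theta \right)} - 2 \operatorname{atan}{\left(\frac{\theta}{2} \right)} + \operatorname{atan}{\left(\theta \right)}}{4} is an antiderivative of f.
Check: d/d\theta[\frac{20 \cos{\left(3 \theta^{3} - 3 \theta^{2} + 2 \theta \right)} - 2 \operatorname{atan}{\left(\frac{\theta}{2} \right)} + \operatorname{atan}{\left(\theta \right)}}{4}] = \frac{- 180 \theta^{6} \sin{\left(3 \theta^{3} - 3 \theta^{2} + 2 \theta \right)} + 120 \theta^{5} \sin{\left(3 \theta^{3} - 3 \theta^{2} + 2 \theta \right)} - 940 \theta^{4} \sin{\left(3 \theta^{3} - 3 \theta^{2} + 2 \theta \right)} + 600 \theta^{3} \sin{\left(3 \theta^{3} - 3 \theta^{2} + 2 \theta \right)} - 920 \theta^{2} \sin{\left(3 \theta^{3} - 3 \theta^{2} + 2 \theta \right)} - 3 \theta^{2} + 480 \theta \sin{\left(3 \theta^{3} - 3 \theta^{2} + 2 \theta \right)} - 160 \sin{\left(3 \theta^{3} - 3 \theta^{2} + 2 \theta \right)}}{4 \theta^{4} + 20 \theta^{2} + 16}, which equals f(\theta).
F(6) = - \frac{\operatorname{atan}{\left(3 \right)}}{2} + \frac{\operatorname{atan}{\left(6 \right)}}{4} + 5 \cos{\left(552 \right)}; F(1) = 5 \cos{\left(2 \right)} - \frac{\operatorname{atan}{\left(\frac{1}{2} \right)}}{2} + \frac{\pi}{16}.
Integral = F(6) - F(1) = - \frac{\operatorname{atan}{\left(3 \right)}}{2} - \frac{\pi}{16} + \frac{\operatorname{atan}{\left(\frac{1}{2} \right)}}{2} + \frac{\operatorname{atan}{\left(6 \right)}}{4} - 5 \cos{\left(2 \right)} + 5 \cos{\left(552 \right)}.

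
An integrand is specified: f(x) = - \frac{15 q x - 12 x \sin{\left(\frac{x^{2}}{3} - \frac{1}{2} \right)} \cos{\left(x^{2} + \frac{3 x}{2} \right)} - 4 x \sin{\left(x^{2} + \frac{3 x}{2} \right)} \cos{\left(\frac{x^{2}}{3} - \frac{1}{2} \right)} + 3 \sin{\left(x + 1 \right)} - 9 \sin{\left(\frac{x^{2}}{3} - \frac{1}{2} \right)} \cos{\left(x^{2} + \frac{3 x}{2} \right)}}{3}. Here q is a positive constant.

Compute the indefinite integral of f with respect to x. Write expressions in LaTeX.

Any candidate F(x) must reproduce f(x) exactly when differentiated.
Check: d/dx[- \frac{5 q x^{2}}{2} + 2 \sin{\left(\frac{x^{2}}{3} - \frac{1}{2} \right)} \sin{\left(x^{2} + \frac{3 x}{2} \right)} + \cos{\left(x + 1 \right)}] = - 5 q x + 4 x \sin{\left(\frac{x^{2}}{3} - \frac{1}{2} \right)} \cos{\left(x^{2} + \frac{3 x}{2} \right)} + \frac{4 x \sin{\left(x^{2} + \frac{3 x}{2} \right)} \cos{\left(\frac{x^{2}}{3} - \frac{1}{2} \right)}}{3} - \sin{\left(x + 1 \right)} + 3 \sin{\left(\frac{x^{2}}{3} - \frac{1}{2} \right)} \cos{\left(x^{2} + \frac{3 x}{2} \right)}, which equals f(x).

F(x) = - \frac{5 q x^{2}}{2} + 2 \sin{\left(\frac{x^{2}}{3} - \frac{1}{2} \right)} \sin{\left(x^{2} + \frac{3 x}{2} \right)} + \cos{\left(x + 1 \right)} + C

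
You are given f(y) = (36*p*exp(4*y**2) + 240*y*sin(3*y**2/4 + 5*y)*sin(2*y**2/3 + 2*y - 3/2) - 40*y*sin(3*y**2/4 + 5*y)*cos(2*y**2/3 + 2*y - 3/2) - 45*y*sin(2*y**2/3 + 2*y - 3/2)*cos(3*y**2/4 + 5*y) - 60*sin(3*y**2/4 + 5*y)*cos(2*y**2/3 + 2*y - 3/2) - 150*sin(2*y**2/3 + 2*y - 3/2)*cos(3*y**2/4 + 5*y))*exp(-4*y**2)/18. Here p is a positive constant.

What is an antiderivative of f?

An antiderivative is F(y) = (6*p*y*exp(4*y**2) - 5*sin(3*y**2/4 + 5*y)*sin(2*y**2/3 + 2*y - 3/2))*exp(-4*y**2)/3.

Check any antiderivative F(y) by computing F'(y) and comparing it with f(y).
Check: d/dy[(6*p*y*exp(4*y**2) - 5*sin(3*y**2/4 + 5*y)*sin(2*y**2/3 + 2*y - 3/2))*exp(-4*y**2)/3] = (36*p*exp(4*y**2) + 240*y*sin(3*y**2/4 + 5*y)*sin(2*y**2/3 + 2*y - 3/2) - 40*y*sin(3*y**2/4 + 5*y)*cos(2*y**2/3 + 2*y - 3/2) - 45*y*sin(2*y**2/3 + 2*y - 3/2)*cos(3*y**2/4 + 5*y) - 60*sin(3*y**2/4 + 5*y)*cos(2*y**2/3 + 2*y - 3/2) - 150*sin(2*y**2/3 + 2*y - 3/2)*cos(3*y**2/4 + 5*y))*exp(-4*y**2)/18 = f(y).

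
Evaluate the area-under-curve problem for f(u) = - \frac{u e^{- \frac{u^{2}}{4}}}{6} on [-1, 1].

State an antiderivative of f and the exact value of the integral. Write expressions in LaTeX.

The substitution w = - \frac{u^{2}}{4} works: f is exactly (dF/dw)*(dw/du) for that inner function.
F(u) = \frac{e^{- \frac{u^{2}}{4}}}{3} is an antiderivative of f.
Check: d/du[\frac{e^{- \frac{u^{2}}{4}}}{3}] = - \frac{u e^{- \frac{u^{2}}{4}}}{6} = f(u).
F(1) = \frac{1}{3 e^{\frac{1}{4}}}; F(-1) = \frac{1}{3 e^{\frac{1}{4}}}.
Integral = F(1) - F(-1) = 0.

Antiderivative: F(u) = \frac{e^{- \frac{u^{2}}{4}}}{3}; value = 0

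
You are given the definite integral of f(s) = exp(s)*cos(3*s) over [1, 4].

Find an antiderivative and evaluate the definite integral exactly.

Since d/ds undoes antidifferentiation here, F'(s) = f(s) is required of F(s).
F(s) = 3*exp(s)*sin(3*s)/10 + exp(s)*cos(3*s)/10 is an antiderivative of f.
Check: d/ds[3*exp(s)*sin(3*s)/10 + exp(s)*cos(3*s)/10] = exp(s)*cos(3*s) = f(s).
F(4) = 3*exp(4)*sin(12)/10 + exp(4)*cos(12)/10; F(1) = exp(1)*cos(3)/10 + 3*exp(1)*sin(3)/10.
Integral = F(4) - F(1) = 3*exp(4)*sin(12)/10 - 3*exp(1)*sin(3)/10 - exp(1)*cos(3)/10 + exp(4)*cos(12)/10.

Antiderivative: F(s) = 3*exp(s)*sin(3*s)/10 + exp(s)*cos(3*s)/10; value = 3*exp(4)*sin(12)/10 - 3*exp(1)*sin(3)/10 - exp(1)*cos(3)/10 + exp(4)*cos(12)/10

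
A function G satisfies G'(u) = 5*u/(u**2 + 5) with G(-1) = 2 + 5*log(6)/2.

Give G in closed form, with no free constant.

G(u) = 5*log(u**2 + 5)/2 + 2

The substitution w = u**2 + 5 works: G'(u) is exactly (dG/dw)*(dw/du) for that inner function.
A general antiderivative is 5*log(u**2 + 5)/2 + C.
The condition gives C = 2 + 5*log(6)/2 - (5*log(6)/2) = 2.
So G(u) = 5*log(u**2 + 5)/2 + 2.
Check: d/du[5*log(u**2 + 5)/2 + 2] = 5*u/(u**2 + 5) = G'(u).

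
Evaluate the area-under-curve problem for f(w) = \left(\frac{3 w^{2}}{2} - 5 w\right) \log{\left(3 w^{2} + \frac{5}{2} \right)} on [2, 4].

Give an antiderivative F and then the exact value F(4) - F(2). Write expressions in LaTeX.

Recover f(w) by differentiating a candidate F(w); any mismatch rules it out.
F(w) = \frac{w^{3} \log{\left(3 w^{2} + \frac{5}{2} \right)}}{2} - \frac{w^{3}}{3} - \frac{5 w^{2} \log{\left(3 w^{2} + \frac{5}{2} \right)}}{2} + \frac{5 w^{2}}{2} + \frac{5 w}{6} - \frac{25 \log{\left(w^{2} + \frac{5}{6} \right)}}{12} - \frac{5 \sqrt{30} \operatorname{atan}{\left(\frac{\sqrt{30} w}{5} \right)}}{36} is an antiderivative of f.
Check: d/dw[\frac{w^{3} \log{\left(3 w^{2} + \frac{5}{2} \right)}}{2} - \frac{w^{3}}{3} - \frac{5 w^{2} \log{\left(3 w^{2} + \frac{5}{2} \right)}}{2} + \frac{5 w^{2}}{2} + \frac{5 w}{6} - \frac{25 \log{\left(w^{2} + \frac{5}{6} \right)}}{12} - \frac{5 \sqrt{30} \operatorname{atan}{\left(\frac{\sqrt{30} w}{5} \right)}}{36}] = \frac{3 w^{2} \log{\left(3 w^{2} + \frac{5}{2} \right)}}{2} - 5 w \log{\left(3 w^{2} + \frac{5}{2} \right)}, which equals f(w).
F(4) = - 8 \log{\left(\frac{101}{2} \right)} - \frac{25 \log{\left(\frac{101}{6} \right)}}{12} - \frac{5 \sqrt{30} \operatorname{atan}{\left(\frac{4 \sqrt{30}}{5} \right)}}{36} + 22; F(2) = - 6 \log{\left(\frac{29}{2} \right)} - \frac{25 \log{\left(\frac{29}{6} \right)}}{12} - \frac{5 \sqrt{30} \operatorname{atan}{\left(\frac{2 \sqrt{30}}{5} \right)}}{36} + 9.
Integral = F(4) - F(2) = - 8 \log{\left(\frac{101}{2} \right)} - \frac{25 \log{\left(\frac{101}{6} \right)}}{12} - \frac{5 \sqrt{30} \operatorname{atan}{\left(\frac{4 \sqrt{30}}{5} \right)}}{36} + \frac{5 \sqrt{30} \operatorname{atan}{\left(\frac{2 \sqrt{30}}{5} \right)}}{36} + \frac{25 \log{\left(\frac{29}{6} \right)}}{12} + 13 + 6 \log{\left(\frac{29}{2} \right)}.

Antiderivative: F(w) = \frac{w^{3} \log{\left(3 w^{2} + \frac{5}{2} \right)}}{2} - \frac{w^{3}}{3} - \frac{5 w^{2} \log{\left(3 w^{2} + \frac{5}{2} \right)}}{2} + \frac{5 w^{2}}{2} + \frac{5 w}{6} - \frac{25 \log{\left(w^{2} + \frac{5}{6} \right)}}{12} - \frac{5 \sqrt{30} \operatorname{atan}{\left(\frac{\sqrt{30} w}{5} \right)}}{36}; value = - 8 \log{\left(\frac{101}{2} \right)} - \frac{25 \log{\left(\frac{101}{6} \right)}}{12} - \frac{5 \sqrt{30} \operatorname{atan}{\left(\frac{4 \sqrt{30}}{5} \right)}}{36} + \frac{5 \sqrt{30} \operatorname{atan}{\left(\frac{2 \sqrt{30}}{5} \right)}}{36} + \frac{25 \log{\left(\frac{29}{6} \right)}}{12} + 13 + 6 \log{\left(\frac{29}{2} \right)}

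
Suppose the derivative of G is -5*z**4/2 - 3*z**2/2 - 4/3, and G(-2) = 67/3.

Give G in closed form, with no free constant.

Integrate term by term and add the pieces.
A general antiderivative is -z**5/2 - z**3/2 - 4*z/3 + 2/3 + C.
The condition gives C = 67/3 - (70/3) = -1.
So G(z) = (-3*z**5 - 3*z**3 - 8*z - 2)/6.
Check: d/dz[(-3*z**5 - 3*z**3 - 8*z - 2)/6] = -5*z**4/2 - 3*z**2/2 - 4/3 = G'(z).

G(z) = (-3*z**5 - 3*z**3 - 8*z - 2)/6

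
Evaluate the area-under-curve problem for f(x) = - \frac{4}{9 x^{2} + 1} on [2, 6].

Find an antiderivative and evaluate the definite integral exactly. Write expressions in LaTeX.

Antiderivative: F(x) = - \frac{4 \operatorname{atan}{\left(3 x \right)}}{3}; value = - \frac{4 \operatorname{atan}{\left(18 \right)}}{3} + \frac{4 \operatorname{atan}{\left(6 \right)}}{3}

A first test for any F(x): its x-derivative must equal f(x) identically.
F(x) = - \frac{4 \operatorname{atan}{\left(3 x \right)}}{3} is an antiderivative of f.
Check: d/dx[- \frac{4 \operatorname{atan}{\left(3 x \right)}}{3}] = - \frac{4}{9 x^{2} + 1} = f(x).
F(6) = - \frac{4 \operatorname{atan}{\left(18 \right)}}{3}; F(2) = - \frac{4 \operatorname{atan}{\left(6 \right)}}{3}.
Integral = F(6) - F(2) = - \frac{4 \operatorname{atan}{\left(18 \right)}}{3} + \frac{4 \operatorname{atan}{\left(6 \right)}}{3}.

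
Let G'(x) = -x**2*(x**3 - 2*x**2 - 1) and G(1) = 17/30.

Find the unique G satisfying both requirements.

G(x) = x**3*(-5*x**3 + 12*x**2 + 10)/30

For G(x) to be correct, d/dx[G] must agree with the stated G'(x) identically.
A general antiderivative is -x**6/6 + 2*x**5/5 + x**3/3 + C.
The condition gives C = 17/30 - (17/30) = 0.
So G(x) = x**3*(-5*x**3 + 12*x**2 + 10)/30.
Check: d/dx[x**3*(-5*x**3 + 12*x**2 + 10)/30] = -x**5 + 2*x**4 + x**2, which equals G'(x).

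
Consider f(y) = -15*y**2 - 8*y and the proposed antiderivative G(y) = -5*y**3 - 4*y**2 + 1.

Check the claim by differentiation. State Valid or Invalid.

d/dy[G] = -15*y**2 - 8*y
This equals f(y) exactly, so the claim holds.

Valid - the claim checks out under differentiation.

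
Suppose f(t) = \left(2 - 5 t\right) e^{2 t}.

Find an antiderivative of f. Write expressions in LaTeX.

An antiderivative is F(t) = \frac{\left(9 - 10 t\right) e^{2 t}}{4}.

f has the shape u'v + uv' for u = \frac{9}{4} - \frac{5 t}{2} and v = e^{2 t} — it is the derivative of the product u*v.
Check: d/dt[\frac{\left(9 - 10 t\right) e^{2 t}}{4}] = - 5 t e^{2 t} + 2 e^{2 t}, which equals f(t).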